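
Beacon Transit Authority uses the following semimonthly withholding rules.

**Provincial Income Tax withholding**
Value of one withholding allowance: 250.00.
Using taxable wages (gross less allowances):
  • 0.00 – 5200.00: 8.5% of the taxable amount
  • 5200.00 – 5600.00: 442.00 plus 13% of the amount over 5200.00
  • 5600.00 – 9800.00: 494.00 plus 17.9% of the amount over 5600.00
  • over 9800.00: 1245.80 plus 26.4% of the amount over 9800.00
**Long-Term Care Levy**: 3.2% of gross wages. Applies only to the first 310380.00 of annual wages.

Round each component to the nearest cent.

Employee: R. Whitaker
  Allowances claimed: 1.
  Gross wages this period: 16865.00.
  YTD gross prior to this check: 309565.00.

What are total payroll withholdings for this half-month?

Provincial Income Tax: taxable = 16865.00 − 1×250.00 = 16615.00
  1245.80 + 26.4% × (16615.00 − 9800.00) = 1245.80 + 26.4% × 6815.00 = 3044.96
Long-Term Care Levy: cap 310380.00 − YTD 309565.00 = 815.00 subject; 3.2% × 815.00 = 26.08
Total: 3044.96 + 26.08 = 3071.04

3071.04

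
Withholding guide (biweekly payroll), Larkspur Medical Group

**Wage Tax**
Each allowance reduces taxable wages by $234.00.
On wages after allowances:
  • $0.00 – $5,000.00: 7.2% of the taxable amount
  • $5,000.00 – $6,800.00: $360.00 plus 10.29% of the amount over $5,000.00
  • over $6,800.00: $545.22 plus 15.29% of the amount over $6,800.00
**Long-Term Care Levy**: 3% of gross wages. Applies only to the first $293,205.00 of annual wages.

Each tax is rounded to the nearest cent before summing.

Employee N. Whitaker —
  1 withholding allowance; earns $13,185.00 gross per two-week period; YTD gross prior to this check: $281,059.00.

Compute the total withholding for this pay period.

$1,850.09

Wage Tax: taxable = $13,185.00 − 1×$234.00 = $12,951.00
  $545.22 + 15.29% × ($12,951.00 − $6,800.00) = $545.22 + 15.29% × $6,151.00 = $1,485.71
Long-Term Care Levy: cap $293,205.00 − YTD $281,059.00 = $12,146.00 subject; 3% × $12,146.00 = $364.38
Total: $1,485.71 + $364.38 = $1,850.09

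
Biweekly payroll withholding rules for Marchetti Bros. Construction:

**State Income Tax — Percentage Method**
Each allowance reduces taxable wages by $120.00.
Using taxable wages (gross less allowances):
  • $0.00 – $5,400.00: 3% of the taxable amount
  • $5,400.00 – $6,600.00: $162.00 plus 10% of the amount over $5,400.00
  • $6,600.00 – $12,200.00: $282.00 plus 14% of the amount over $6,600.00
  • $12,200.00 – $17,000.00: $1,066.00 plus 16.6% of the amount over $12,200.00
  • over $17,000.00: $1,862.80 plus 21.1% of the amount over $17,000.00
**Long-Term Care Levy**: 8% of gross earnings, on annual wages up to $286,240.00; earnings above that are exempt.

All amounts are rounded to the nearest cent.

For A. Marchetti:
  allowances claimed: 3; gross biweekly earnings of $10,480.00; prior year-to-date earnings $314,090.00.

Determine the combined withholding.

State Income Tax: taxable = $10,480.00 − 3×$120.00 = $10,120.00
  $282.00 + 14% × ($10,120.00 − $6,600.00) = $282.00 + 14% × $3,520.00 = $774.80
Long-Term Care Levy: YTD $314,090.00 ≥ cap $286,240.00 → $0.00
Total: $774.80 + $0.00 = $774.80

$774.80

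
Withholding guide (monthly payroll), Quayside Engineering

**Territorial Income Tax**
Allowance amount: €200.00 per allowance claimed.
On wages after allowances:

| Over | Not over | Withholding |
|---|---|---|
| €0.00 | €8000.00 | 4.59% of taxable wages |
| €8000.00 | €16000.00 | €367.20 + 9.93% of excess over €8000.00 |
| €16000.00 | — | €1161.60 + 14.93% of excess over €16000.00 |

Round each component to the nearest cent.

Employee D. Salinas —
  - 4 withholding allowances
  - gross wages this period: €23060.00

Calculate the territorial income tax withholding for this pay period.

Territorial Income Tax: taxable = €23060.00 − 4×€200.00 = €22260.00
  €1161.60 + 14.93% × (€22260.00 − €16000.00) = €1161.60 + 14.93% × €6260.00 = €2096.22

€2096.22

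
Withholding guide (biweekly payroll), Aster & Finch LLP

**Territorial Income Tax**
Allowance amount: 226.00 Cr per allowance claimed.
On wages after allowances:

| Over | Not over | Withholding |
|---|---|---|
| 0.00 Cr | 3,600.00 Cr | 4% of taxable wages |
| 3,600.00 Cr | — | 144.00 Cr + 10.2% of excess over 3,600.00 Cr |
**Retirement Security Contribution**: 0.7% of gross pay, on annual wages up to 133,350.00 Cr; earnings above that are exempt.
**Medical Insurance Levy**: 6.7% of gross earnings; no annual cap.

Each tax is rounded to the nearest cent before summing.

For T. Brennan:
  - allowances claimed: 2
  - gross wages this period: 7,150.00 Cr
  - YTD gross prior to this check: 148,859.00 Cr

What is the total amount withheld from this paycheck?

Territorial Income Tax: taxable = 7,150.00 Cr − 2×226.00 Cr = 6,698.00 Cr
  144.00 Cr + 10.2% × (6,698.00 Cr − 3,600.00 Cr) = 144.00 Cr + 10.2% × 3,098.00 Cr = 460.00 Cr
Retirement Security Contribution: YTD 148,859.00 Cr ≥ cap 133,350.00 Cr → 0.00 Cr
Medical Insurance Levy: 6.7% × 7,150.00 Cr = 479.05 Cr
Total: 460.00 Cr + 0.00 Cr + 479.05 Cr = 939.05 Cr

939.05 Cr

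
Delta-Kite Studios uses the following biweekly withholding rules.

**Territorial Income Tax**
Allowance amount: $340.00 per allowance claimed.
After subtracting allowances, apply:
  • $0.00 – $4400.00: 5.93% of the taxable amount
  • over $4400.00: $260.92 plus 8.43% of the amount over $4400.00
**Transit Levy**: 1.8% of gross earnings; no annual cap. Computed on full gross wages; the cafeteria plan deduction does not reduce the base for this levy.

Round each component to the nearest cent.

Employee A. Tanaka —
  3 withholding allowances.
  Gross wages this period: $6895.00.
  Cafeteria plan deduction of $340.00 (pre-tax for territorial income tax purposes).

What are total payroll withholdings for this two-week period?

$480.71

Territorial Income Tax: taxable = $6895.00 − $340.00 − 3×$340.00 = $5535.00
  $260.92 + 8.43% × ($5535.00 − $4400.00) = $260.92 + 8.43% × $1135.00 = $356.60
Transit Levy: 1.8% × $6895.00 = $124.11
Total: $356.60 + $124.11 = $480.71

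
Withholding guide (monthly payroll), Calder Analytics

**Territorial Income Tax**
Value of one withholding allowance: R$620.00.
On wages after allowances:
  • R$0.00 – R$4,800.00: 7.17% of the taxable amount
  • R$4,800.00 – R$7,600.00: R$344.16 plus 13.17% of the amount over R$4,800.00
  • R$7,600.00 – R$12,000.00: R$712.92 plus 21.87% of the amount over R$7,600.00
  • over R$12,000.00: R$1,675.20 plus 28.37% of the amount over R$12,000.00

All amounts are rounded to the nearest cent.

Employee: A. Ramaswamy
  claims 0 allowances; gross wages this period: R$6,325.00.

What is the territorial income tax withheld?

R$545.00

Territorial Income Tax: taxable = R$6,325.00
  R$344.16 + 13.17% × (R$6,325.00 − R$4,800.00) = R$344.16 + 13.17% × R$1,525.00 = R$545.00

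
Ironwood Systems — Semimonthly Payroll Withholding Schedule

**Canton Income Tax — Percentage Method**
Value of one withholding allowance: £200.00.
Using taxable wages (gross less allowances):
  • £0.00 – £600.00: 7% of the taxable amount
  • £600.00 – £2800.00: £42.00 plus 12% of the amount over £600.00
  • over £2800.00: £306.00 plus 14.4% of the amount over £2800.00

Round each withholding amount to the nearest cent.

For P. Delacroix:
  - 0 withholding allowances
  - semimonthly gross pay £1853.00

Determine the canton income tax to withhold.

£192.36

Canton Income Tax: taxable = £1853.00
  £42.00 + 12% × (£1853.00 − £600.00) = £42.00 + 12% × £1253.00 = £192.36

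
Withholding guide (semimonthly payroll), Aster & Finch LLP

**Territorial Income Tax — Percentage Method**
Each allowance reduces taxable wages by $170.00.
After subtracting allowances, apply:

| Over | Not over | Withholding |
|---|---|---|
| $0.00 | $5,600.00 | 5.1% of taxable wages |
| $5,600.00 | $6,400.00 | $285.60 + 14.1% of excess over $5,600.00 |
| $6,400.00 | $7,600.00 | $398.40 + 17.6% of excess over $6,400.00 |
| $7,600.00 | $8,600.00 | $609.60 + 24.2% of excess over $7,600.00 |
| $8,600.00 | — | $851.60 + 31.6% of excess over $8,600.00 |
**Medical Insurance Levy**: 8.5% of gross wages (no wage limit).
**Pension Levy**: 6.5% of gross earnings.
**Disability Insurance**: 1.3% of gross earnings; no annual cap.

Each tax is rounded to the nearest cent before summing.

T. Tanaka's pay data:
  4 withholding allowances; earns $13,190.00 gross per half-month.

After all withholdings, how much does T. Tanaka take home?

$8,952.87

Territorial Income Tax: taxable = $13,190.00 − 4×$170.00 = $12,510.00
  $851.60 + 31.6% × ($12,510.00 − $8,600.00) = $851.60 + 31.6% × $3,910.00 = $2,087.16
Medical Insurance Levy: 8.5% × $13,190.00 = $1,121.15
Pension Levy: 6.5% × $13,190.00 = $857.35
Disability Insurance: 1.3% × $13,190.00 = $171.47
Total withheld: $2,087.16 + $1,121.15 + $857.35 + $171.47 = $4,237.13
Net pay: $13,190.00 − $4,237.13 = $8,952.87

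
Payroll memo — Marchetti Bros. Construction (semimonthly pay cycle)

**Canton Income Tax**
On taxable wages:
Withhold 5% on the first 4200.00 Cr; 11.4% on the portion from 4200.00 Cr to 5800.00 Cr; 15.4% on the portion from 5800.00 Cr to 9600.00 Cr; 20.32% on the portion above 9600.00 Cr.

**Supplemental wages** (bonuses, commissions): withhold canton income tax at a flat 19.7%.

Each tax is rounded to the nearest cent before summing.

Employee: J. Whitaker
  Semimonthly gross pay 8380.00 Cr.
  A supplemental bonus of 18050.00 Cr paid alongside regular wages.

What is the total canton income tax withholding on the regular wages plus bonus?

4345.57 Cr

Canton Income Tax: taxable = 8380.00 Cr
  392.40 Cr + 15.4% × (8380.00 Cr − 5800.00 Cr) = 392.40 Cr + 15.4% × 2580.00 Cr = 789.72 Cr
Supplemental (19.7% flat on bonus): 19.7% × 18050.00 Cr = 3555.85 Cr
Total canton income tax: 789.72 Cr + 3555.85 Cr = 4345.57 Cr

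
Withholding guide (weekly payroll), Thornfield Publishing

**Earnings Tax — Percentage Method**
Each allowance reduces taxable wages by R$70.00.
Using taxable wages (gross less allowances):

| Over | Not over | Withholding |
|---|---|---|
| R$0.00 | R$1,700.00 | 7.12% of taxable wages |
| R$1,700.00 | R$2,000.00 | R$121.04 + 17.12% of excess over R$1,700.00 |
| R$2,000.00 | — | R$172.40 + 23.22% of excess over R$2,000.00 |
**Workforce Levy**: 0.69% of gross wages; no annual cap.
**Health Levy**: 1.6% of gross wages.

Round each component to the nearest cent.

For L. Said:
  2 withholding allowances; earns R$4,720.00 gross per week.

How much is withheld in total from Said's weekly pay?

R$879.57

Earnings Tax: taxable = R$4,720.00 − 2×R$70.00 = R$4,580.00
  R$172.40 + 23.22% × (R$4,580.00 − R$2,000.00) = R$172.40 + 23.22% × R$2,580.00 = R$771.48
Workforce Levy: 0.69% × R$4,720.00 = R$32.57
Health Levy: 1.6% × R$4,720.00 = R$75.52
Total: R$771.48 + R$32.57 + R$75.52 = R$879.57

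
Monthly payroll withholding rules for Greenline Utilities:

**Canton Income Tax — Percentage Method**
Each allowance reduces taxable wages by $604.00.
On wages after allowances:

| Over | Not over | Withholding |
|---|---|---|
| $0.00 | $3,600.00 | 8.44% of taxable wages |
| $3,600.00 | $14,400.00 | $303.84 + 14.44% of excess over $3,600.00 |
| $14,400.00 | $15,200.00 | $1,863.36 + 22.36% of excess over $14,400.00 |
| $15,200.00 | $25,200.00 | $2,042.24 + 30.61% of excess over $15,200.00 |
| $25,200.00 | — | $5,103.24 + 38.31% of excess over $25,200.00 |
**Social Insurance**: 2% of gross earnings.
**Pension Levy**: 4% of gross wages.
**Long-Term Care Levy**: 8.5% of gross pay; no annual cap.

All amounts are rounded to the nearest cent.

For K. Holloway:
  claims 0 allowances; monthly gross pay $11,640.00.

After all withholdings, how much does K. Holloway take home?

$8,487.38

Canton Income Tax: taxable = $11,640.00
  $303.84 + 14.44% × ($11,640.00 − $3,600.00) = $303.84 + 14.44% × $8,040.00 = $1,464.82
Social Insurance: 2% × $11,640.00 = $232.80
Pension Levy: 4% × $11,640.00 = $465.60
Long-Term Care Levy: 8.5% × $11,640.00 = $989.40
Total withheld: $1,464.82 + $232.80 + $465.60 + $989.40 = $3,152.62
Net pay: $11,640.00 − $3,152.62 = $8,487.38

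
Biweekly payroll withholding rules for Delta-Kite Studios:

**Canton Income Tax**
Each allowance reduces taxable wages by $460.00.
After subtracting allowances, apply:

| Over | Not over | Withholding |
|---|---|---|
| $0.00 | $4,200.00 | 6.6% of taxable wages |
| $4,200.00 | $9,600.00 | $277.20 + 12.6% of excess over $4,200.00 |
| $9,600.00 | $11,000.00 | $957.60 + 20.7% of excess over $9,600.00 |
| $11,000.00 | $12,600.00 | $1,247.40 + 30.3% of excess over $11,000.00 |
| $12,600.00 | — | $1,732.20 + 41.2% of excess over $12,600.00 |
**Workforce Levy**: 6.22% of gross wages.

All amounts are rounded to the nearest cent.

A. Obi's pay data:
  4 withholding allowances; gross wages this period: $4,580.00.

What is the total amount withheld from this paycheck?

Canton Income Tax: taxable = $4,580.00 − 4×$460.00 = $2,740.00
  6.6% × $2,740.00 = $180.84
Workforce Levy: 6.22% × $4,580.00 = $284.88
Total: $180.84 + $284.88 = $465.72

$465.72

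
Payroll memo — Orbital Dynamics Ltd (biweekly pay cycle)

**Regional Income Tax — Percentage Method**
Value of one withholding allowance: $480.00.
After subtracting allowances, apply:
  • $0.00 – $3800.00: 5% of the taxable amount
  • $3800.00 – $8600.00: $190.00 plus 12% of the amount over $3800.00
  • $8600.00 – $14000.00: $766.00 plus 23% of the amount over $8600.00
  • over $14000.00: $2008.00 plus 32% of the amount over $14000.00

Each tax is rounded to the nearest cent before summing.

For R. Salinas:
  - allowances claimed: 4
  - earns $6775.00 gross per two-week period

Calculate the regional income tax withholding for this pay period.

$316.60

Regional Income Tax: taxable = $6775.00 − 4×$480.00 = $4855.00
  $190.00 + 12% × ($4855.00 − $3800.00) = $190.00 + 12% × $1055.00 = $316.60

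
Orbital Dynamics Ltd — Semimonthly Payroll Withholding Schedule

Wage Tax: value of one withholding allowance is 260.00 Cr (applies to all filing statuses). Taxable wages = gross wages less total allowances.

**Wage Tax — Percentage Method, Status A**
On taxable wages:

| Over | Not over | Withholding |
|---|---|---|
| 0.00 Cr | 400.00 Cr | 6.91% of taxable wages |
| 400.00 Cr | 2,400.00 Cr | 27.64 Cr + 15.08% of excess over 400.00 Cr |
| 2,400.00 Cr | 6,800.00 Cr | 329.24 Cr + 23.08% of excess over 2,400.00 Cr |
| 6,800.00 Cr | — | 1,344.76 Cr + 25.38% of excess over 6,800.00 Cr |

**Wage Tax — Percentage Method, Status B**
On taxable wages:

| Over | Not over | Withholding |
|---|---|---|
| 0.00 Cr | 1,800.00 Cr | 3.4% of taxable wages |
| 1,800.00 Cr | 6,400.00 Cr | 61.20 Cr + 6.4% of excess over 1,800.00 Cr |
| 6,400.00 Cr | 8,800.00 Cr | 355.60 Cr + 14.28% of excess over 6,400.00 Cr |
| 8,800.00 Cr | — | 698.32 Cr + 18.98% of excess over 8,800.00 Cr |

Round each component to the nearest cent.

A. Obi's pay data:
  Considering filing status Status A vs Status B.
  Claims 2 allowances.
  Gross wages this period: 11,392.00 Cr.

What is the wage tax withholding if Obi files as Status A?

2,378.23 Cr

Wage Tax (Status A): taxable = 11,392.00 Cr − 2×260.00 Cr = 10,872.00 Cr
  1,344.76 Cr + 25.38% × (10,872.00 Cr − 6,800.00 Cr) = 1,344.76 Cr + 25.38% × 4,072.00 Cr = 2,378.23 Cr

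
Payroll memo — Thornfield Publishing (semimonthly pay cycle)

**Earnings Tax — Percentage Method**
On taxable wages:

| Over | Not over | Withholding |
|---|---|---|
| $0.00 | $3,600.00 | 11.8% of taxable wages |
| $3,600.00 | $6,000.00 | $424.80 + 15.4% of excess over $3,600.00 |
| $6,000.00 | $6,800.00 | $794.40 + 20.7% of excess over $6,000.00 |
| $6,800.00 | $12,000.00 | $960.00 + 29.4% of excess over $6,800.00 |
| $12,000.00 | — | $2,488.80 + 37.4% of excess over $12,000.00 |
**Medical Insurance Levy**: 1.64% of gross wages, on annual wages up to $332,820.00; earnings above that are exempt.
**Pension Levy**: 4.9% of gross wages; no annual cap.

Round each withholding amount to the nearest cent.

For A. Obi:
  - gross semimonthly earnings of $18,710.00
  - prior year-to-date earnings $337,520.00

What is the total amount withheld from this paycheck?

$5,915.13

Earnings Tax: taxable = $18,710.00
  $2,488.80 + 37.4% × ($18,710.00 − $12,000.00) = $2,488.80 + 37.4% × $6,710.00 = $4,998.34
Medical Insurance Levy: YTD $337,520.00 ≥ cap $332,820.00 → $0.00
Pension Levy: 4.9% × $18,710.00 = $916.79
Total: $4,998.34 + $0.00 + $916.79 = $5,915.13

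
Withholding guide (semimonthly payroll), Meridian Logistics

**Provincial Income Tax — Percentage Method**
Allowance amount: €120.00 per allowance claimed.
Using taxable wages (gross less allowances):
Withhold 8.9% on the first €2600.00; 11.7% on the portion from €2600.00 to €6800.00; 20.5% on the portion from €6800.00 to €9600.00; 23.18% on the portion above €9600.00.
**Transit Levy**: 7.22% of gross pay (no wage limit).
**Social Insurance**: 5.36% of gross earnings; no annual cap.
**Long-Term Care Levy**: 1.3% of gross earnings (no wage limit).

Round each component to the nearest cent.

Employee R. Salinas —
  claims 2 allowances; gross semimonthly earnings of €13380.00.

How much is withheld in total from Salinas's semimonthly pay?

€3974.52

Provincial Income Tax: taxable = €13380.00 − 2×€120.00 = €13140.00
  €1296.80 + 23.18% × (€13140.00 − €9600.00) = €1296.80 + 23.18% × €3540.00 = €2117.37
Transit Levy: 7.22% × €13380.00 = €966.04
Social Insurance: 5.36% × €13380.00 = €717.17
Long-Term Care Levy: 1.3% × €13380.00 = €173.94
Total: €2117.37 + €966.04 + €717.17 + €173.94 = €3974.52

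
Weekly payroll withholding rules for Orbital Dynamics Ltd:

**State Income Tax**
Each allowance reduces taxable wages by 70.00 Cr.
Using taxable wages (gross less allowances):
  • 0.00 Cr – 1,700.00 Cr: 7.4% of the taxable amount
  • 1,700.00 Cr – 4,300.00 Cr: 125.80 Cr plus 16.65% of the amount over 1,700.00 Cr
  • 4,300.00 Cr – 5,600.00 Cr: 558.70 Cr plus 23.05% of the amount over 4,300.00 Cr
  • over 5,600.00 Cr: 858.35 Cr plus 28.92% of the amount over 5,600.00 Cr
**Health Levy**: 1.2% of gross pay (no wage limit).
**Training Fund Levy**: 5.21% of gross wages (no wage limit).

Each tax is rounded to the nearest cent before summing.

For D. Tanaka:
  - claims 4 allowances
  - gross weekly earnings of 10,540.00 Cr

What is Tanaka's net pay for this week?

State Income Tax: taxable = 10,540.00 Cr − 4×70.00 Cr = 10,260.00 Cr
  858.35 Cr + 28.92% × (10,260.00 Cr − 5,600.00 Cr) = 858.35 Cr + 28.92% × 4,660.00 Cr = 2,206.02 Cr
Health Levy: 1.2% × 10,540.00 Cr = 126.48 Cr
Training Fund Levy: 5.21% × 10,540.00 Cr = 549.13 Cr
Total withheld: 2,206.02 Cr + 126.48 Cr + 549.13 Cr = 2,881.63 Cr
Net pay: 10,540.00 Cr − 2,881.63 Cr = 7,658.37 Cr

7,658.37 Cr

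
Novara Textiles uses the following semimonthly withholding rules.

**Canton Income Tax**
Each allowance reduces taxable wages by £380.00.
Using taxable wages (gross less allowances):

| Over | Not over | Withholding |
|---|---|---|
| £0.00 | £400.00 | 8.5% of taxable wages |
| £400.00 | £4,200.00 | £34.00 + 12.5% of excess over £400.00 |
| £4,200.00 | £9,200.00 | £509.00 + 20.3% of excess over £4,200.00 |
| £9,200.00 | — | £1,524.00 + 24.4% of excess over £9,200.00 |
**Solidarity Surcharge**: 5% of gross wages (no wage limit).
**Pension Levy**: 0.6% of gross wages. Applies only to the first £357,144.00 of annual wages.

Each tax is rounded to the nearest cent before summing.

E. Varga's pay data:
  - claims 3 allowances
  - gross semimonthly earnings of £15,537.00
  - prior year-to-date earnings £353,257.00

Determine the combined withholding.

£3,592.24

Canton Income Tax: taxable = £15,537.00 − 3×£380.00 = £14,397.00
  £1,524.00 + 24.4% × (£14,397.00 − £9,200.00) = £1,524.00 + 24.4% × £5,197.00 = £2,792.07
Solidarity Surcharge: 5% × £15,537.00 = £776.85
Pension Levy: cap £357,144.00 − YTD £353,257.00 = £3,887.00 subject; 0.6% × £3,887.00 = £23.32
Total: £2,792.07 + £776.85 + £23.32 = £3,592.24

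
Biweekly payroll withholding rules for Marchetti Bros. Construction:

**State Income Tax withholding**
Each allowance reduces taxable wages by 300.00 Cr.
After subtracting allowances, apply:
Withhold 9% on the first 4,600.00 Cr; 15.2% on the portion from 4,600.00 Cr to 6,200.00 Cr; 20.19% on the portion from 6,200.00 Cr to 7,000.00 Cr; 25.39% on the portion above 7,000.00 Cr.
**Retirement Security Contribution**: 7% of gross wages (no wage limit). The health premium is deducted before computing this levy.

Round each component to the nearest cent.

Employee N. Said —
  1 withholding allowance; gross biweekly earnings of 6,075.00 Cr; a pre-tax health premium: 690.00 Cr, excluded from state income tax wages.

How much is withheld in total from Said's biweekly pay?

State Income Tax: taxable = 6,075.00 Cr − 690.00 Cr − 1×300.00 Cr = 5,085.00 Cr
  414.00 Cr + 15.2% × (5,085.00 Cr − 4,600.00 Cr) = 414.00 Cr + 15.2% × 485.00 Cr = 487.72 Cr
Retirement Security Contribution: 7% × 5,385.00 Cr = 376.95 Cr
Total: 487.72 Cr + 376.95 Cr = 864.67 Cr

864.67 Cr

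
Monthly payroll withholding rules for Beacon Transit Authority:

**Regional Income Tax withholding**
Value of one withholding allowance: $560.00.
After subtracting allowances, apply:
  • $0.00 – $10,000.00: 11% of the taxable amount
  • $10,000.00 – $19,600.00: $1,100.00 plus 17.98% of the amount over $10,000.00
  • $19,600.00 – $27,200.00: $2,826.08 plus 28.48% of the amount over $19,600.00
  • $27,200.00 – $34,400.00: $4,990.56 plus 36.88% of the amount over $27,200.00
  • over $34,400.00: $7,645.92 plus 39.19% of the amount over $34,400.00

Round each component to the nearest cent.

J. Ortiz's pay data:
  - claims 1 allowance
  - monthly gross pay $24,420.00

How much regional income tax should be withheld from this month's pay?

$4,039.33

Regional Income Tax: taxable = $24,420.00 − 1×$560.00 = $23,860.00
  $2,826.08 + 28.48% × ($23,860.00 − $19,600.00) = $2,826.08 + 28.48% × $4,260.00 = $4,039.33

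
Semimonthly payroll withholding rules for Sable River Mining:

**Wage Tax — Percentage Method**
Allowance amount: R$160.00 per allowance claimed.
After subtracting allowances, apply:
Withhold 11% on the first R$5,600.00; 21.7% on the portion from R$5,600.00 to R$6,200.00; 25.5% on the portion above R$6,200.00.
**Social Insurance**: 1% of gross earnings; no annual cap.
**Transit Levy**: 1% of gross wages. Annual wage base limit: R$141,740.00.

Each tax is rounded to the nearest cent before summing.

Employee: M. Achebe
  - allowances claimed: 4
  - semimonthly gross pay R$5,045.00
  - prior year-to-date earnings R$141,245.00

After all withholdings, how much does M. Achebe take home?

R$4,505.05

Wage Tax: taxable = R$5,045.00 − 4×R$160.00 = R$4,405.00
  11% × R$4,405.00 = R$484.55
Social Insurance: 1% × R$5,045.00 = R$50.45
Transit Levy: cap R$141,740.00 − YTD R$141,245.00 = R$495.00 subject; 1% × R$495.00 = R$4.95
Total withheld: R$484.55 + R$50.45 + R$4.95 = R$539.95
Net pay: R$5,045.00 − R$539.95 = R$4,505.05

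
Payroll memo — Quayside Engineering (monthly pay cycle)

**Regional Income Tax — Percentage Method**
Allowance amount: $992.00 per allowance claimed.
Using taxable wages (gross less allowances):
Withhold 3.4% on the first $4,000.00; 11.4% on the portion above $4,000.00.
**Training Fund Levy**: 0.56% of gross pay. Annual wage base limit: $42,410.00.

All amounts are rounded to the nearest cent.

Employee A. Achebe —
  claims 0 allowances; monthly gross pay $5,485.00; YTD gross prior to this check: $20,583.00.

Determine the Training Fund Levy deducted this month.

Training Fund Levy: 0.56% × $5,485.00 = $30.72

$30.72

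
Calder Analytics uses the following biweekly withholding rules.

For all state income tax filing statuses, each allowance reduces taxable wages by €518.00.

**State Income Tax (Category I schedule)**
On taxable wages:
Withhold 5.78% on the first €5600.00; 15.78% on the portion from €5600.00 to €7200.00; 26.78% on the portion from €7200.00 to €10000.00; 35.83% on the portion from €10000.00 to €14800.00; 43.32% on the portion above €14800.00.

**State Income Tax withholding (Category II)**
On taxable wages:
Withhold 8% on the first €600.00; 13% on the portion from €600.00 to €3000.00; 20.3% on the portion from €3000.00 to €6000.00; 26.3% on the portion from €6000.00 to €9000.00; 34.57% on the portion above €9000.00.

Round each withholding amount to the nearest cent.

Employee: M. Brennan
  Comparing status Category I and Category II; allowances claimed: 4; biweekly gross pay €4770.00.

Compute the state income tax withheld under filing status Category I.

€155.94

State Income Tax (Category I): taxable = €4770.00 − 4×€518.00 = €2698.00
  5.78% × €2698.00 = €155.94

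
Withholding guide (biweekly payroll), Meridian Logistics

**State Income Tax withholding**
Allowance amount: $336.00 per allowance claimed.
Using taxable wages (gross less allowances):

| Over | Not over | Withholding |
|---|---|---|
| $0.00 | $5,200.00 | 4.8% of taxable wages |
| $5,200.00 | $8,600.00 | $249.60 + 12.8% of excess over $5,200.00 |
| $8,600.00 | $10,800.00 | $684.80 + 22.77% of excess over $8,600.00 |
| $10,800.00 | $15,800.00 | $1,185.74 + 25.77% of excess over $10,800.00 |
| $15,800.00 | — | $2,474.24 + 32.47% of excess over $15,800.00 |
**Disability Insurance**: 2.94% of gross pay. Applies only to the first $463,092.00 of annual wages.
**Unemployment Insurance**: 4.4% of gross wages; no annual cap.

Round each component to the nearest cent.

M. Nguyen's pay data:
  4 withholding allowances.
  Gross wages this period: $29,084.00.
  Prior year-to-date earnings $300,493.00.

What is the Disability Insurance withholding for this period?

Disability Insurance: 2.94% × $29,084.00 = $855.07

$855.07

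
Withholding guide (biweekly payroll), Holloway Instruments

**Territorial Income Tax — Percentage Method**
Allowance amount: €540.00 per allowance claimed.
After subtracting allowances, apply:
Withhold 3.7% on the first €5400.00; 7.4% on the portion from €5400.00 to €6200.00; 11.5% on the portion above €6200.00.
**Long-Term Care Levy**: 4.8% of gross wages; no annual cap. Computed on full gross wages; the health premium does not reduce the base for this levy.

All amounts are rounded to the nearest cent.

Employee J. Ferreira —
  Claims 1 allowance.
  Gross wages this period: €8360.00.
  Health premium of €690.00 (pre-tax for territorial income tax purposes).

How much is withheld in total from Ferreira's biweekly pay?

Territorial Income Tax: taxable = €8360.00 − €690.00 − 1×€540.00 = €7130.00
  €259.00 + 11.5% × (€7130.00 − €6200.00) = €259.00 + 11.5% × €930.00 = €365.95
Long-Term Care Levy: 4.8% × €8360.00 = €401.28
Total: €365.95 + €401.28 = €767.23

€767.23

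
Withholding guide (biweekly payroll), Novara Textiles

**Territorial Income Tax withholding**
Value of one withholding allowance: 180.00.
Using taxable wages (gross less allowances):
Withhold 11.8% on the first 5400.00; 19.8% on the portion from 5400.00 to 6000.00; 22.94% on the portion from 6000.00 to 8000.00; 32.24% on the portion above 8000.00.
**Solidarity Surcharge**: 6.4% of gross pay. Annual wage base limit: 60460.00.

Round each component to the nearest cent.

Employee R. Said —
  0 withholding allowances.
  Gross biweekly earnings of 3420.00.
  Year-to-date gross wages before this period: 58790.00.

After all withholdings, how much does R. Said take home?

Territorial Income Tax: taxable = 3420.00
  11.8% × 3420.00 = 403.56
Solidarity Surcharge: cap 60460.00 − YTD 58790.00 = 1670.00 subject; 6.4% × 1670.00 = 106.88
Total withheld: 403.56 + 106.88 = 510.44
Net pay: 3420.00 − 510.44 = 2909.56

2909.56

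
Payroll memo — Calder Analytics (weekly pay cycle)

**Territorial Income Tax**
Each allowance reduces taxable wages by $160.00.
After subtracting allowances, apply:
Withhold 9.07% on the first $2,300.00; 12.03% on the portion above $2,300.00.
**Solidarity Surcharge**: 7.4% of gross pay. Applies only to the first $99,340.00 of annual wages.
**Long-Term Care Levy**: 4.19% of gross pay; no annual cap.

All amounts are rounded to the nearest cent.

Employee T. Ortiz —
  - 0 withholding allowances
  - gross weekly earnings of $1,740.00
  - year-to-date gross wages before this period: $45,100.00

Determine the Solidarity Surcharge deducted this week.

$128.76

Solidarity Surcharge: 7.4% × $1,740.00 = $128.76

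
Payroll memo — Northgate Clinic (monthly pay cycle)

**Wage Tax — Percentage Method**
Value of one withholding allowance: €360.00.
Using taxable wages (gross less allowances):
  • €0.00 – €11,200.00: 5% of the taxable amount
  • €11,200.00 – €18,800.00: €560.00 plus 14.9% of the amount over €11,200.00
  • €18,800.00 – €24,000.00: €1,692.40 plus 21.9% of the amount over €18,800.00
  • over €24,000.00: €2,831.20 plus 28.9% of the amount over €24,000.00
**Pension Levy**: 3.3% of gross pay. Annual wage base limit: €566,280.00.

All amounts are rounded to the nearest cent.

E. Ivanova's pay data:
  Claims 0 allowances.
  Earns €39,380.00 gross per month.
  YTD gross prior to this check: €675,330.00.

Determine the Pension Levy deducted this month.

€0.00

Pension Levy: YTD €675,330.00 ≥ cap €566,280.00 → €0.00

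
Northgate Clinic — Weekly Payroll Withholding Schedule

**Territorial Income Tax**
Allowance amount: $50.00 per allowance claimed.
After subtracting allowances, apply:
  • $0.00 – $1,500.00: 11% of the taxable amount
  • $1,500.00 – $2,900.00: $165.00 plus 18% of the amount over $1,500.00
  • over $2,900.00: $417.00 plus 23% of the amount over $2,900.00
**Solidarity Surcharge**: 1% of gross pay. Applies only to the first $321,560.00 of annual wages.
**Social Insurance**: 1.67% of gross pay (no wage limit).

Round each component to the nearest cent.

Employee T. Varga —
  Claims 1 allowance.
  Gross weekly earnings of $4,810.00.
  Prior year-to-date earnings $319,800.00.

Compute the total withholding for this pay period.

Territorial Income Tax: taxable = $4,810.00 − 1×$50.00 = $4,760.00
  $417.00 + 23% × ($4,760.00 − $2,900.00) = $417.00 + 23% × $1,860.00 = $844.80
Solidarity Surcharge: cap $321,560.00 − YTD $319,800.00 = $1,760.00 subject; 1% × $1,760.00 = $17.60
Social Insurance: 1.67% × $4,810.00 = $80.33
Total: $844.80 + $17.60 + $80.33 = $942.73

$942.73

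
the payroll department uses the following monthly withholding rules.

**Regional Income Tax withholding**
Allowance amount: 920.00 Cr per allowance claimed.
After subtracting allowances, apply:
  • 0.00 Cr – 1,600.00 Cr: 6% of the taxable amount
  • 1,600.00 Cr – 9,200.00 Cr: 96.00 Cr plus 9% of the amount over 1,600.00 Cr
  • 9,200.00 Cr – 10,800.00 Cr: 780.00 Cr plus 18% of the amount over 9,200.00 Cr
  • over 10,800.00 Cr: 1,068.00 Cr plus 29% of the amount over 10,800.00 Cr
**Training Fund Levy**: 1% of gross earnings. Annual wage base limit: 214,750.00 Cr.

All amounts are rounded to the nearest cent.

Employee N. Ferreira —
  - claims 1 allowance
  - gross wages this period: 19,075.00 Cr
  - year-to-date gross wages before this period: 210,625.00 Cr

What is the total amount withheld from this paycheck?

3,242.20 Cr

Regional Income Tax: taxable = 19,075.00 Cr − 1×920.00 Cr = 18,155.00 Cr
  1,068.00 Cr + 29% × (18,155.00 Cr − 10,800.00 Cr) = 1,068.00 Cr + 29% × 7,355.00 Cr = 3,200.95 Cr
Training Fund Levy: cap 214,750.00 Cr − YTD 210,625.00 Cr = 4,125.00 Cr subject; 1% × 4,125.00 Cr = 41.25 Cr
Total: 3,200.95 Cr + 41.25 Cr = 3,242.20 Cr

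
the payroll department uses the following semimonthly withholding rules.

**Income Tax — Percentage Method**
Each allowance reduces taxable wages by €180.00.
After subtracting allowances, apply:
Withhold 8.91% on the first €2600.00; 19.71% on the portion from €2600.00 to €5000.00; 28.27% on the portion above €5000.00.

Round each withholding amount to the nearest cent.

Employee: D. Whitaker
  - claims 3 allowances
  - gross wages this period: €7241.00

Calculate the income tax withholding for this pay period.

Income Tax: taxable = €7241.00 − 3×€180.00 = €6701.00
  €704.70 + 28.27% × (€6701.00 − €5000.00) = €704.70 + 28.27% × €1701.00 = €1185.57

€1185.57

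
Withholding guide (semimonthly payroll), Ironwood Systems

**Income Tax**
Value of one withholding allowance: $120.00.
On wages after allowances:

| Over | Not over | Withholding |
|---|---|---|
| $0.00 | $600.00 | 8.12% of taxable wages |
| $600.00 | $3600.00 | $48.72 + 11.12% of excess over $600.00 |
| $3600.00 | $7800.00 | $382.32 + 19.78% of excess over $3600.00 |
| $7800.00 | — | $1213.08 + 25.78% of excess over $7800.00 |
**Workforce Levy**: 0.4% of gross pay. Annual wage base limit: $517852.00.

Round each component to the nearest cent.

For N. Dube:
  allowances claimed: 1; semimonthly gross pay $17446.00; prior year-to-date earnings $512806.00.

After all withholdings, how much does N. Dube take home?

$13756.94

Income Tax: taxable = $17446.00 − 1×$120.00 = $17326.00
  $1213.08 + 25.78% × ($17326.00 − $7800.00) = $1213.08 + 25.78% × $9526.00 = $3668.88
Workforce Levy: cap $517852.00 − YTD $512806.00 = $5046.00 subject; 0.4% × $5046.00 = $20.18
Total withheld: $3668.88 + $20.18 = $3689.06
Net pay: $17446.00 − $3689.06 = $13756.94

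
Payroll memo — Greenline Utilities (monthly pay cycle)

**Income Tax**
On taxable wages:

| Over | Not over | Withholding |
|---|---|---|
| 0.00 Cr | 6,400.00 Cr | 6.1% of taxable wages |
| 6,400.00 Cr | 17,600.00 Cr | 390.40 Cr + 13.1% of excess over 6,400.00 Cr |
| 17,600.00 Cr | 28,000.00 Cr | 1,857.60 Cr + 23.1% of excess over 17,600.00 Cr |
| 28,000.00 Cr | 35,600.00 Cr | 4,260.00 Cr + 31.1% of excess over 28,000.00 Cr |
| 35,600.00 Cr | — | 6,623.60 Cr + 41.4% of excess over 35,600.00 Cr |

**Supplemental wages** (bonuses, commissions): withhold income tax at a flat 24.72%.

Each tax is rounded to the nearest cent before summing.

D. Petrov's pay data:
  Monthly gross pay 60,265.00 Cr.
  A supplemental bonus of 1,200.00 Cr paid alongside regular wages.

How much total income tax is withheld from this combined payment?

17,131.55 Cr

Income Tax: taxable = 60,265.00 Cr
  6,623.60 Cr + 41.4% × (60,265.00 Cr − 35,600.00 Cr) = 6,623.60 Cr + 41.4% × 24,665.00 Cr = 16,834.91 Cr
Supplemental (24.72% flat on bonus): 24.72% × 1,200.00 Cr = 296.64 Cr
Total income tax: 16,834.91 Cr + 296.64 Cr = 17,131.55 Cr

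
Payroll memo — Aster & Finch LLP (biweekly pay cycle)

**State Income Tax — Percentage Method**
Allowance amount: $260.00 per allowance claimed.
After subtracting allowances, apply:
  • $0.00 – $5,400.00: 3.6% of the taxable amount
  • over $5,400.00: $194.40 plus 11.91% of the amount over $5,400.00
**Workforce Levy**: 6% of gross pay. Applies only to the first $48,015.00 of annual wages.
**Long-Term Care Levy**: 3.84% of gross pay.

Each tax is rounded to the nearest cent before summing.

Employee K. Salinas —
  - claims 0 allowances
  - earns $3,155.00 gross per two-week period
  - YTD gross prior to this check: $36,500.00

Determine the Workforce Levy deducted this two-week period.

Workforce Levy: 6% × $3,155.00 = $189.30

$189.30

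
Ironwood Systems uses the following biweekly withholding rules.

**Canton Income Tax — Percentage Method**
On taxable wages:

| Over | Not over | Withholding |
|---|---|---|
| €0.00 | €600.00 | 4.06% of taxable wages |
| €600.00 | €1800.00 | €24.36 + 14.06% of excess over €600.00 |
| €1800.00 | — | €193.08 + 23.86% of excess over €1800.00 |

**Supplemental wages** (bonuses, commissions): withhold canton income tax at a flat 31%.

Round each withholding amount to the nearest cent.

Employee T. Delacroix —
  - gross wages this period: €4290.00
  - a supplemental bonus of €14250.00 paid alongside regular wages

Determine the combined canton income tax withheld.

€5204.69

Canton Income Tax: taxable = €4290.00
  €193.08 + 23.86% × (€4290.00 − €1800.00) = €193.08 + 23.86% × €2490.00 = €787.19
Supplemental (31% flat on bonus): 31% × €14250.00 = €4417.50
Total canton income tax: €787.19 + €4417.50 = €5204.69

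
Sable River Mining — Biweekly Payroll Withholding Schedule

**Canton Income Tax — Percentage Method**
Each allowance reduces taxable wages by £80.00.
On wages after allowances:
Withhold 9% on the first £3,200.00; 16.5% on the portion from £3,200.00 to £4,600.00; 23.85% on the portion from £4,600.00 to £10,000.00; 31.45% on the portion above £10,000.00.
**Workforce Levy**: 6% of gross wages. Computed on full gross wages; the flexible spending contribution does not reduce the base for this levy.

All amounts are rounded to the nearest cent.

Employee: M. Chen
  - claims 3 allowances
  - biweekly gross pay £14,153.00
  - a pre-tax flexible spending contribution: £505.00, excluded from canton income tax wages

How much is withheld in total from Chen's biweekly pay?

£3,727.90

Canton Income Tax: taxable = £14,153.00 − £505.00 − 3×£80.00 = £13,408.00
  £1,806.90 + 31.45% × (£13,408.00 − £10,000.00) = £1,806.90 + 31.45% × £3,408.00 = £2,878.72
Workforce Levy: 6% × £14,153.00 = £849.18
Total: £2,878.72 + £849.18 = £3,727.90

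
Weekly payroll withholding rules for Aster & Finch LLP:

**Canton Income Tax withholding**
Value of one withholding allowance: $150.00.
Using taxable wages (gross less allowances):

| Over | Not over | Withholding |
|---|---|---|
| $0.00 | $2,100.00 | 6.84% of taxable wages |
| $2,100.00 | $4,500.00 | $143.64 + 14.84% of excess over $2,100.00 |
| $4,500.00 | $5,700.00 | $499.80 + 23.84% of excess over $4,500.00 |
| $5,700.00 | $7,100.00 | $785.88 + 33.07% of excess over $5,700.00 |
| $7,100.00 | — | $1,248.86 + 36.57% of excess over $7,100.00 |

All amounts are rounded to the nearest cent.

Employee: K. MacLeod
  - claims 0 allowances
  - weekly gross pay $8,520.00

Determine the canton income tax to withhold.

$1,768.15

Canton Income Tax: taxable = $8,520.00
  $1,248.86 + 36.57% × ($8,520.00 − $7,100.00) = $1,248.86 + 36.57% × $1,420.00 = $1,768.15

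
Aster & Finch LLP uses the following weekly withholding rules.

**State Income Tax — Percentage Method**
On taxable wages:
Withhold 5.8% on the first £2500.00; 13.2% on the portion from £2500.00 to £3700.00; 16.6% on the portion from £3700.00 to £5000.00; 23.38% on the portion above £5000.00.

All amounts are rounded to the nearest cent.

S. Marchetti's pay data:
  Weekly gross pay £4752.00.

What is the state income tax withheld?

State Income Tax: taxable = £4752.00
  £303.40 + 16.6% × (£4752.00 − £3700.00) = £303.40 + 16.6% × £1052.00 = £478.03

£478.03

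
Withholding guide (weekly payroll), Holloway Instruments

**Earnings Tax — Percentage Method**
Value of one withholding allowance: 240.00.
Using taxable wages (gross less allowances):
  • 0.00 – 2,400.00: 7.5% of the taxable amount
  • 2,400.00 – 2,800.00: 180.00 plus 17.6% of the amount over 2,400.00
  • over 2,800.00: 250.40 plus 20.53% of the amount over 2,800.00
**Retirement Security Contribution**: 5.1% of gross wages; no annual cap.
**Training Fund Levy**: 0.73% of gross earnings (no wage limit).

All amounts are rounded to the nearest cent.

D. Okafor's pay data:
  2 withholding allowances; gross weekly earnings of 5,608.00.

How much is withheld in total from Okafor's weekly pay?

1,055.29

Earnings Tax: taxable = 5,608.00 − 2×240.00 = 5,128.00
  250.40 + 20.53% × (5,128.00 − 2,800.00) = 250.40 + 20.53% × 2,328.00 = 728.34
Retirement Security Contribution: 5.1% × 5,608.00 = 286.01
Training Fund Levy: 0.73% × 5,608.00 = 40.94
Total: 728.34 + 286.01 + 40.94 = 1,055.29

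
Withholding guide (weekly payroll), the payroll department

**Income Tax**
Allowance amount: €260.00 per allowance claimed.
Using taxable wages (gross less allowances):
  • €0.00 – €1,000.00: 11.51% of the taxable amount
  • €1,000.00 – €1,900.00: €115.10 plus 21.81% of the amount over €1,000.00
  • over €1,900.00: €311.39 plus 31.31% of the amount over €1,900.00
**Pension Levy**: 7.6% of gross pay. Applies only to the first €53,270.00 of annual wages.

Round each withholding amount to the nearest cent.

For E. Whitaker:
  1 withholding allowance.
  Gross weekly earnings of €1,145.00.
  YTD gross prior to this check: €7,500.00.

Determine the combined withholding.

€188.88

Income Tax: taxable = €1,145.00 − 1×€260.00 = €885.00
  11.51% × €885.00 = €101.86
Pension Levy: 7.6% × €1,145.00 = €87.02
Total: €101.86 + €87.02 = €188.88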